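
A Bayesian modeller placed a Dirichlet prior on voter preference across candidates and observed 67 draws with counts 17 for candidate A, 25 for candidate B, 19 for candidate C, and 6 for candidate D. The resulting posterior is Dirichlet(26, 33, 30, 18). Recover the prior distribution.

For a Dirichlet(α) prior with multinomial counts c, the posterior is Dirichlet(α + c) componentwise.
Subtract each count from the matching posterior parameter: 26−17=9, 33−25=8, 30−19=11, 18−6=12.

Dirichlet(9, 8, 11, 12)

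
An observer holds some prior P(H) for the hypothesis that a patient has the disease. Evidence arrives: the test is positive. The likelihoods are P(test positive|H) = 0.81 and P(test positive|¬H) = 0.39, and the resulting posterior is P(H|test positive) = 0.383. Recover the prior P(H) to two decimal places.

Bayes' rule in odds form gives O(H|E) = O(H)·[P(E|H)/P(E|¬H)], hence O(H) = O(H|E)/LR.
Posterior odds = 0.383/(1−0.383) = 0.6207. LR = 0.81/0.39 = 2.0769.
Prior odds = 0.6207/2.0769 = 0.2989, so P(H) = 0.2989/(1+0.2989) ≈ 0.23.

P(H) = 0.23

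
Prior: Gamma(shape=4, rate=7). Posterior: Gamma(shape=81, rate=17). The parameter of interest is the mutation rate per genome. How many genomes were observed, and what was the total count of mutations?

n = 10 genomes with total 77 mutations

Gamma–Poisson conjugacy: posterior shape = α + Σxᵢ, posterior rate = β + n.
Matching: Σxᵢ = 81 − 4 = 77 and n = 17 − 7 = 10.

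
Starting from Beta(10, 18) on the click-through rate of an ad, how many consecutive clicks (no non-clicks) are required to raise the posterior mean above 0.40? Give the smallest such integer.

k = 3

After k clicks and 0 non-clicks the posterior is Beta(10+k, 18), with mean (10+k)/(10+18+k).
Set (10+k)/(28+k) > 0.40 and solve: k > (0.40·28 − 10)/(1 − 0.40) = 2.000.
The smallest integer exceeding 2.000 is 3.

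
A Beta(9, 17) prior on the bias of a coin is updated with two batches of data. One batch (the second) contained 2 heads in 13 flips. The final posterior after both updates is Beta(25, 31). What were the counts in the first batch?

Because Beta–binomial updating is additive in the counts, the combined data contributed (α_post−α_prior, β_post−β_prior) successes and failures.
Total across both batches: 25−9=16 heads, 31−17=14 tails.
Subtract the second batch: 16−2=14 heads and 14−11=3 tails.

14 heads and 3 tails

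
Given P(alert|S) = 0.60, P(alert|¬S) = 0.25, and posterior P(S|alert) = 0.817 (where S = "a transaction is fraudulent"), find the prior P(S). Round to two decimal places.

P(S) = 0.65

In odds form, posterior odds = prior odds × likelihood ratio, so prior odds = posterior odds ÷ LR.
Posterior odds = 0.817/(1−0.817) = 4.4645. LR = 0.60/0.25 = 2.4000.
Prior odds = 4.4645/2.4000 = 1.8602, so P(S) = 1.8602/(1+1.8602) ≈ 0.65.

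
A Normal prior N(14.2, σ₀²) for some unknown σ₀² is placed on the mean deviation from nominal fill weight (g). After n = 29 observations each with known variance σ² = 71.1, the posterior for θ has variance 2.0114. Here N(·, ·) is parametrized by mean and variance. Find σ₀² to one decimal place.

σ₀² = 11.2

For the Normal–Normal model with known σ², precisions add: τ_n = τ₀ + n/σ².
So 1/σ₀² = 1/2.0114 − 29/71.1 = 0.497166 − 0.407876 = 0.089290.
Hence σ₀² = 1/0.089290 ≈ 11.2.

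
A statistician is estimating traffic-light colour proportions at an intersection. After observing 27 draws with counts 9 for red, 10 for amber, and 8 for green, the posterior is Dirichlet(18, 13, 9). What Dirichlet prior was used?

Dirichlet(9, 3, 1)

For a Dirichlet(α) prior with multinomial counts c, the posterior is Dirichlet(α + c) componentwise.
Subtract each count from the matching posterior parameter: 18−9=9, 13−10=3, 9−8=1.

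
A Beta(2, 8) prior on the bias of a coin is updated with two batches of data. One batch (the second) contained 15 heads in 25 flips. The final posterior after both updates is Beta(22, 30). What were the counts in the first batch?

5 heads and 12 tails

Sequential conjugate updates are equivalent to a single update on the pooled data, so total successes = posterior α − prior α and total failures = posterior β − prior β.
Total across both batches: 22−2=20 heads, 30−8=22 tails.
Subtract the second batch: 20−15=5 heads and 22−10=12 tails.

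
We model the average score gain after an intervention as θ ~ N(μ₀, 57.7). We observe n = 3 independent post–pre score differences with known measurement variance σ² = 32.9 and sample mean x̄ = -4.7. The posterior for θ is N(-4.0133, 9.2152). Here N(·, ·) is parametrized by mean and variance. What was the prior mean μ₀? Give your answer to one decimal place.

μ₀ = -0.4

The posterior mean is a precision-weighted average: μ_n = (τ₀μ₀ + τ_data·x̄)/(τ₀+τ_data), with τ₀=1/σ₀² and τ_data=n/σ².
Here τ₀ = 1/57.7 = 0.017331 and τ_data = 3/32.9 = 0.091185, so τ_n = 0.108516.
Rearranging for μ₀: μ₀ = (μ_n·τ_n − τ_data·x̄)/τ₀ = (-4.0133·0.108516 − 0.091185·-4.7) / 0.017331 = -0.006938/0.017331 ≈ -0.4.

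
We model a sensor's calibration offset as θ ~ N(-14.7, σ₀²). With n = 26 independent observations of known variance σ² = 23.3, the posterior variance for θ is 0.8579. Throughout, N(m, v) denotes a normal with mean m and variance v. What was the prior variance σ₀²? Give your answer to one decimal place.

σ₀² = 20.1

Posterior precision equals prior precision plus data precision: 1/σ_n² = 1/σ₀² + n/σ².
So 1/σ₀² = 1/0.8579 − 26/23.3 = 1.165637 − 1.115880 = 0.049757.
Hence σ₀² = 1/0.049757 ≈ 20.1.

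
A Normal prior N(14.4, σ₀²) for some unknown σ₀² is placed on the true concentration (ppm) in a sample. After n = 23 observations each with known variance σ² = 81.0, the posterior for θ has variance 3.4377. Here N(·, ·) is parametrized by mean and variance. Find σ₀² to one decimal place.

σ₀² = 144.1

Posterior precision equals prior precision plus data precision: 1/σ_n² = 1/σ₀² + n/σ².
So 1/σ₀² = 1/3.4377 − 23/81.0 = 0.290892 − 0.283951 = 0.006941.
Hence σ₀² = 1/0.006941 ≈ 144.1.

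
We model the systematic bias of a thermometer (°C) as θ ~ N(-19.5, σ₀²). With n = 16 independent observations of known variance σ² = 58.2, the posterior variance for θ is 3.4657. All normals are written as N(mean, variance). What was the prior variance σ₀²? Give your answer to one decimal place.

σ₀² = 73.4

For the Normal–Normal model with known σ², precisions add: τ_n = τ₀ + n/σ².
So 1/σ₀² = 1/3.4657 − 16/58.2 = 0.288542 − 0.274914 = 0.013628.
Hence σ₀² = 1/0.013628 ≈ 73.4.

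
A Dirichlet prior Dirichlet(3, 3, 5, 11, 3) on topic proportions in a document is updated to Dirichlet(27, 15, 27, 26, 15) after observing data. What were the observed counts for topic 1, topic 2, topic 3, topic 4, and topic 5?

For a Dirichlet(α) prior with multinomial counts c, the posterior is Dirichlet(α + c) componentwise.
Counts are posterior − prior componentwise: 27−3=24, 15−3=12, 27−5=22, 26−11=15, 15−3=12.

counts (24, 12, 22, 15, 12)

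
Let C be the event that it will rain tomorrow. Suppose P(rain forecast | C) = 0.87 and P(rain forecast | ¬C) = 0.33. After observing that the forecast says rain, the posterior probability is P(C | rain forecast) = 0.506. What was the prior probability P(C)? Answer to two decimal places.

P(C) = 0.28

Bayes' rule in odds form gives O(C|E) = O(C)·[P(E|C)/P(E|¬C)], hence O(C) = O(C|E)/LR.
Posterior odds = 0.506/(1−0.506) = 1.0243. LR = 0.87/0.33 = 2.6364.
Prior odds = 1.0243/2.6364 = 0.3885, so P(C) = 0.3885/(1+0.3885) ≈ 0.28.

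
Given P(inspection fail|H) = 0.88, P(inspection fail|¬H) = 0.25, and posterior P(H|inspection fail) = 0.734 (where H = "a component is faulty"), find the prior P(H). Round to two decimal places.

Bayes' rule in odds form gives O(H|E) = O(H)·[P(E|H)/P(E|¬H)], hence O(H) = O(H|E)/LR.
Posterior odds = 0.734/(1−0.734) = 2.7594. LR = 0.88/0.25 = 3.5200.
Prior odds = 2.7594/3.5200 = 0.7839, so P(H) = 0.7839/(1+0.7839) ≈ 0.44.

P(H) = 0.44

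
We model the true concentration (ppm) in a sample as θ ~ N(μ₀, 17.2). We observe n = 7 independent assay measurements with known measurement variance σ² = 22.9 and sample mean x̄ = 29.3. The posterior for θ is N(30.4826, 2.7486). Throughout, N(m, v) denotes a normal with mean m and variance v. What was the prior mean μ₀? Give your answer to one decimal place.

The posterior mean is a precision-weighted average: μ_n = (τ₀μ₀ + τ_data·x̄)/(τ₀+τ_data), with τ₀=1/σ₀² and τ_data=n/σ².
Here τ₀ = 1/17.2 = 0.058140 and τ_data = 7/22.9 = 0.305677, so τ_n = 0.363817.
Rearranging for μ₀: μ₀ = (μ_n·τ_n − τ_data·x̄)/τ₀ = (30.4826·0.363817 − 0.305677·29.3) / 0.058140 = 2.133752/0.058140 ≈ 36.7.

μ₀ = 36.7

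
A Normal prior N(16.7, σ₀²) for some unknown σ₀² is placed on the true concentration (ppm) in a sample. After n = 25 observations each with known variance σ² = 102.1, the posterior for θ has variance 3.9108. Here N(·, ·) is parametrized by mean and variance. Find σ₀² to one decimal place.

For the Normal–Normal model with known σ², precisions add: τ_n = τ₀ + n/σ².
So 1/σ₀² = 1/3.9108 − 25/102.1 = 0.255702 − 0.244858 = 0.010844.
Hence σ₀² = 1/0.010844 ≈ 92.2.

σ₀² = 92.2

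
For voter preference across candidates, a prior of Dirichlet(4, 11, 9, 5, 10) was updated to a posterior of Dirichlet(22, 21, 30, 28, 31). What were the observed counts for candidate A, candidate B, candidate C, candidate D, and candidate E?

For a Dirichlet(α) prior with multinomial counts c, the posterior is Dirichlet(α + c) componentwise.
Counts are posterior − prior componentwise: 22−4=18, 21−11=10, 30−9=21, 28−5=23, 31−10=21.

counts (18, 10, 21, 23, 21)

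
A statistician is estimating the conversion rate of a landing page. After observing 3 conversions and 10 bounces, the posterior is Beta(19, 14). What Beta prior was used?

A Beta(a, b) prior with s successes and f failures in binomial data gives a Beta(a+s, b+f) posterior.
So a = 19 − 3 = 16 and b = 14 − 10 = 4.

Beta(16, 4)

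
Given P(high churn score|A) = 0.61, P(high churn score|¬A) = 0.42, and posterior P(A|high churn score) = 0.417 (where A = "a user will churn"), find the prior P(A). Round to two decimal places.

P(A) = 0.33

In odds form, posterior odds = prior odds × likelihood ratio, so prior odds = posterior odds ÷ LR.
Posterior odds = 0.417/(1−0.417) = 0.7153. LR = 0.61/0.42 = 1.4524.
Prior odds = 0.7153/1.4524 = 0.4925, so P(A) = 0.4925/(1+0.4925) ≈ 0.33.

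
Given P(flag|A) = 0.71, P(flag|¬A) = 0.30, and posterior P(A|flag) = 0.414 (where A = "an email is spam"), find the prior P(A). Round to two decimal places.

P(A) = 0.23

Bayes' rule in odds form gives O(A|E) = O(A)·[P(E|A)/P(E|¬A)], hence O(A) = O(A|E)/LR.
Posterior odds = 0.414/(1−0.414) = 0.7065. LR = 0.71/0.30 = 2.3667.
Prior odds = 0.7065/2.3667 = 0.2985, so P(A) = 0.2985/(1+0.2985) ≈ 0.23.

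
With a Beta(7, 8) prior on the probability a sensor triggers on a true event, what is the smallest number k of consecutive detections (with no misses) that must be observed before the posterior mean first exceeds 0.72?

After k detections and 0 misses the posterior is Beta(7+k, 8), with mean (7+k)/(7+8+k).
Set (7+k)/(15+k) > 0.72 and solve: k > (0.72·15 − 7)/(1 − 0.72) = 13.571.
The smallest integer exceeding 13.571 is 14.

k = 14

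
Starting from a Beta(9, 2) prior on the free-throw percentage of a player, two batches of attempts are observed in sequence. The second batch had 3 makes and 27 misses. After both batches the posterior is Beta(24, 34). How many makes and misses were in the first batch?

12 makes and 5 misses

Sequential conjugate updates are equivalent to a single update on the pooled data, so total successes = posterior α − prior α and total failures = posterior β − prior β.
Total across both batches: 24−9=15 makes, 34−2=32 misses.
Subtract the second batch: 15−3=12 makes and 32−27=5 misses.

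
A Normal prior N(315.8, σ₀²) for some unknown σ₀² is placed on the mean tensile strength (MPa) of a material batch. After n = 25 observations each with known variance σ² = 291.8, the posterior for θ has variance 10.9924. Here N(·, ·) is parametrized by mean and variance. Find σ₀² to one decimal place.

Posterior precision equals prior precision plus data precision: 1/σ_n² = 1/σ₀² + n/σ².
So 1/σ₀² = 1/10.9924 − 25/291.8 = 0.090972 − 0.085675 = 0.005297.
Hence σ₀² = 1/0.005297 ≈ 188.8.

σ₀² = 188.8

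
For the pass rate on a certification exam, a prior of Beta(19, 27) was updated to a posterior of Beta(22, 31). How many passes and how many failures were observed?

Beta is conjugate to the binomial likelihood: posterior = Beta(a+s, b+f).
So s = 22 − 19 = 3 and f = 31 − 27 = 4.

3 passes and 4 failures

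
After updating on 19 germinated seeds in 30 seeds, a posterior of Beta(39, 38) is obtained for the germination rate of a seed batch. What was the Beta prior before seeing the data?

Beta is conjugate to the binomial likelihood: posterior = Beta(a+s, b+f).
So a = 39 − 19 = 20 and b = 38 − 11 = 27.

Beta(20, 27)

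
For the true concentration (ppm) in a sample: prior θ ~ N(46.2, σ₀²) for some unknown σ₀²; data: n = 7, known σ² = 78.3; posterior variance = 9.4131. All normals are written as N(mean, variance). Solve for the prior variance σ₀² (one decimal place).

σ₀² = 59.4

Posterior precision equals prior precision plus data precision: 1/σ_n² = 1/σ₀² + n/σ².
So 1/σ₀² = 1/9.4131 − 7/78.3 = 0.106235 − 0.089400 = 0.016835.
Hence σ₀² = 1/0.016835 ≈ 59.4.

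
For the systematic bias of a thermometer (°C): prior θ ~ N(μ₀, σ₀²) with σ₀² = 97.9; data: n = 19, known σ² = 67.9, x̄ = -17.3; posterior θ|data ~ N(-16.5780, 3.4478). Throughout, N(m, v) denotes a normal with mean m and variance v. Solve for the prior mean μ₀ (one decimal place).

μ₀ = 3.2

With known observation variance, the Normal–Normal posterior has precision τ_n = τ₀ + n/σ² and mean μ_n = (τ₀μ₀ + (n/σ²)x̄)/τ_n.
Here τ₀ = 1/97.9 = 0.010215 and τ_data = 19/67.9 = 0.279823, so τ_n = 0.290038.
Rearranging for μ₀: μ₀ = (μ_n·τ_n − τ_data·x̄)/τ₀ = (-16.5780·0.290038 − 0.279823·-17.3) / 0.010215 = 0.032688/0.010215 ≈ 3.2.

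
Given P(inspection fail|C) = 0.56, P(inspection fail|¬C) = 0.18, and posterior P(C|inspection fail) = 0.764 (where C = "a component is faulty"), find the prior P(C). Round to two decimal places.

P(C) = 0.51

In odds form, posterior odds = prior odds × likelihood ratio, so prior odds = posterior odds ÷ LR.
Posterior odds = 0.764/(1−0.764) = 3.2373. LR = 0.56/0.18 = 3.1111.
Prior odds = 3.2373/3.1111 = 1.0406, so P(C) = 1.0406/(1+1.0406) ≈ 0.51.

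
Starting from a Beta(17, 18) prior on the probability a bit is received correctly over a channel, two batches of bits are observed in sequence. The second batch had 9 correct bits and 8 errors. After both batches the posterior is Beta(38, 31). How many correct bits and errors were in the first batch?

Because Beta–binomial updating is additive in the counts, the combined data contributed (α_post−α_prior, β_post−β_prior) successes and failures.
Total across both batches: 38−17=21 correct bits, 31−18=13 errors.
Subtract the second batch: 21−9=12 correct bits and 13−8=5 errors.

12 correct bits and 5 errors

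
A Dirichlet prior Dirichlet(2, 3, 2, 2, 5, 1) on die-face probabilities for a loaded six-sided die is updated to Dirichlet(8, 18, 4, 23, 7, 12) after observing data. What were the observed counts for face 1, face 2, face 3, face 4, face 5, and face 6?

counts (6, 15, 2, 21, 2, 11)

For a Dirichlet(α) prior with multinomial counts c, the posterior is Dirichlet(α + c) componentwise.
Counts are posterior − prior componentwise: 8−2=6, 18−3=15, 4−2=2, 23−2=21, 7−5=2, 12−1=11.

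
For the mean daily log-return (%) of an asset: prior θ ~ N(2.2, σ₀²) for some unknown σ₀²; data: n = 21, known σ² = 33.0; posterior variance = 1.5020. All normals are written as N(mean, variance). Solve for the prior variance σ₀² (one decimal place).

σ₀² = 34.0

For the Normal–Normal model with known σ², precisions add: τ_n = τ₀ + n/σ².
So 1/σ₀² = 1/1.5020 − 21/33.0 = 0.665779 − 0.636364 = 0.029415.
Hence σ₀² = 1/0.029415 ≈ 34.0.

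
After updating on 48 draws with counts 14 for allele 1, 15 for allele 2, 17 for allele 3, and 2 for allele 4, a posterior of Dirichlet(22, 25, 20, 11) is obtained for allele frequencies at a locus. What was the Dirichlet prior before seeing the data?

Dirichlet(8, 10, 3, 9)

For a Dirichlet(α) prior with multinomial counts c, the posterior is Dirichlet(α + c) componentwise.
Subtract each count from the matching posterior parameter: 22−14=8, 25−15=10, 20−17=3, 11−2=9.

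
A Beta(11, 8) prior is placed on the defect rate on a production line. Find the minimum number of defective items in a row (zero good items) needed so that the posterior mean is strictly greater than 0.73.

After k defective items and 0 good items the posterior is Beta(11+k, 8), with mean (11+k)/(11+8+k).
Set (11+k)/(19+k) > 0.73 and solve: k > (0.73·19 − 11)/(1 − 0.73) = 10.630.
The smallest integer exceeding 10.630 is 11.

k = 11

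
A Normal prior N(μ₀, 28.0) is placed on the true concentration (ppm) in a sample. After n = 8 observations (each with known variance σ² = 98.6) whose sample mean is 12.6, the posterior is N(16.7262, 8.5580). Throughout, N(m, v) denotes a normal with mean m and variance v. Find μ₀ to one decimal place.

μ₀ = 26.1

With known observation variance, the Normal–Normal posterior has precision τ_n = τ₀ + n/σ² and mean μ_n = (τ₀μ₀ + (n/σ²)x̄)/τ_n.
Here τ₀ = 1/28.0 = 0.035714 and τ_data = 8/98.6 = 0.081136, so τ_n = 0.116850.
Rearranging for μ₀: μ₀ = (μ_n·τ_n − τ_data·x̄)/τ₀ = (16.7262·0.116850 − 0.081136·12.6) / 0.035714 = 0.932143/0.035714 ≈ 26.1.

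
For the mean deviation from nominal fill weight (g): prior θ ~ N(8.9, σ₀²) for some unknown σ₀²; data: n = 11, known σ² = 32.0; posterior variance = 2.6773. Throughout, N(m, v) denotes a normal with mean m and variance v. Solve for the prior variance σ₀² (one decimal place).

σ₀² = 33.6

Posterior precision equals prior precision plus data precision: 1/σ_n² = 1/σ₀² + n/σ².
So 1/σ₀² = 1/2.6773 − 11/32.0 = 0.373511 − 0.343750 = 0.029761.
Hence σ₀² = 1/0.029761 ≈ 33.6.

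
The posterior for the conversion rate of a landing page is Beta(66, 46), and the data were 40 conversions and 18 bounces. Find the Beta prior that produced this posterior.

Beta(26, 28)

Under Beta–binomial conjugacy the posterior parameters are (α+s, β+f).
So α = 66 − 40 = 26 and β = 46 − 18 = 28.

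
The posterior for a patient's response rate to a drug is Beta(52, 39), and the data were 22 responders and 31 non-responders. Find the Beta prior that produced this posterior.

Beta(30, 8)

A Beta(a, b) prior with s successes and f failures in binomial data gives a Beta(a+s, b+f) posterior.
So a = 52 − 22 = 30 and b = 39 − 31 = 8.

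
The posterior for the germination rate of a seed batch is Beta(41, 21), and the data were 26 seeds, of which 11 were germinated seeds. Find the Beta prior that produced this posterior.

Beta(30, 6)

Under Beta–binomial conjugacy the posterior parameters are (α+s, β+f).
So α = 41 − 11 = 30 and β = 21 − 15 = 6.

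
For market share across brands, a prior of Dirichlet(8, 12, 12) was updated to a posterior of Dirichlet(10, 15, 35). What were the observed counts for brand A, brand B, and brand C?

For a Dirichlet(α) prior with multinomial counts c, the posterior is Dirichlet(α + c) componentwise.
Counts are posterior − prior componentwise: 10−8=2, 15−12=3, 35−12=23.

counts (2, 3, 23)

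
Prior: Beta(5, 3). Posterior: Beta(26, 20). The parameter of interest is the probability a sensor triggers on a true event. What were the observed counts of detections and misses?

Under Beta–binomial conjugacy the posterior parameters are (α+s, β+f).
Match parameters: s=26−5=21, f=20−3=17.

21 detections and 17 misses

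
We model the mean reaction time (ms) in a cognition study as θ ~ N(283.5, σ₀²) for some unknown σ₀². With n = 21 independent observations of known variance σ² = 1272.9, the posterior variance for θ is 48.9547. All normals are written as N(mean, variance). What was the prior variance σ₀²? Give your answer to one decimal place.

For the Normal–Normal model with known σ², precisions add: τ_n = τ₀ + n/σ².
So 1/σ₀² = 1/48.9547 − 21/1272.9 = 0.020427 − 0.016498 = 0.003929.
Hence σ₀² = 1/0.003929 ≈ 254.5.

σ₀² = 254.5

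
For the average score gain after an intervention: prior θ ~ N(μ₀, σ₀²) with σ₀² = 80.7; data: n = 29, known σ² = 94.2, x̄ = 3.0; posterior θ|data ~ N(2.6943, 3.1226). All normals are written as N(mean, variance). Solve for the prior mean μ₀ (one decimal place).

μ₀ = -4.9

With known observation variance, the Normal–Normal posterior has precision τ_n = τ₀ + n/σ² and mean μ_n = (τ₀μ₀ + (n/σ²)x̄)/τ_n.
Here τ₀ = 1/80.7 = 0.012392 and τ_data = 29/94.2 = 0.307856, so τ_n = 0.320248.
Rearranging for μ₀: μ₀ = (μ_n·τ_n − τ_data·x̄)/τ₀ = (2.6943·0.320248 − 0.307856·3.0) / 0.012392 = -0.060724/0.012392 ≈ -4.9.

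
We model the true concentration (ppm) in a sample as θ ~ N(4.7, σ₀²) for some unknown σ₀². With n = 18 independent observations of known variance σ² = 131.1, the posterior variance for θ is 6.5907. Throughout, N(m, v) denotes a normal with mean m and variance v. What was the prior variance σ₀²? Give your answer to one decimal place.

σ₀² = 69.3

For the Normal–Normal model with known σ², precisions add: τ_n = τ₀ + n/σ².
So 1/σ₀² = 1/6.5907 − 18/131.1 = 0.151729 − 0.137300 = 0.014429.
Hence σ₀² = 1/0.014429 ≈ 69.3.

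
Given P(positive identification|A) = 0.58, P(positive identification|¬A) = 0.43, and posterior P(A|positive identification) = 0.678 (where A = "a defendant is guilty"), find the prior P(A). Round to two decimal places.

P(A) = 0.61

Bayes' rule in odds form gives O(A|E) = O(A)·[P(E|A)/P(E|¬A)], hence O(A) = O(A|E)/LR.
Posterior odds = 0.678/(1−0.678) = 2.1056. LR = 0.58/0.43 = 1.3488.
Prior odds = 2.1056/1.3488 = 1.5611, so P(A) = 1.5611/(1+1.5611) ≈ 0.61.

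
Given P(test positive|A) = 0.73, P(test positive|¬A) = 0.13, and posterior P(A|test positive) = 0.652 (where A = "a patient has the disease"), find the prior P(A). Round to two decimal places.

Bayes' rule in odds form gives O(A|E) = O(A)·[P(E|A)/P(E|¬A)], hence O(A) = O(A|E)/LR.
Posterior odds = 0.652/(1−0.652) = 1.8736. LR = 0.73/0.13 = 5.6154.
Prior odds = 1.8736/5.6154 = 0.3337, so P(A) = 0.3337/(1+0.3337) ≈ 0.25.

P(A) = 0.25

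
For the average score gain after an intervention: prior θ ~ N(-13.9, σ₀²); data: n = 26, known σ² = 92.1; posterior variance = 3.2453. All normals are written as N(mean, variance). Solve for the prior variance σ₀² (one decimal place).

Posterior precision equals prior precision plus data precision: 1/σ_n² = 1/σ₀² + n/σ².
So 1/σ₀² = 1/3.2453 − 26/92.1 = 0.308138 − 0.282302 = 0.025836.
Hence σ₀² = 1/0.025836 ≈ 38.7.

σ₀² = 38.7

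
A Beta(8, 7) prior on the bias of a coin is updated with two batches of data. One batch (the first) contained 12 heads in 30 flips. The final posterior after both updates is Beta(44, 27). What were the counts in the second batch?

Sequential conjugate updates are equivalent to a single update on the pooled data, so total successes = posterior α − prior α and total failures = posterior β − prior β.
Total across both batches: 44−8=36 heads, 27−7=20 tails.
Subtract the first batch: 36−12=24 heads and 20−18=2 tails.

24 heads and 2 tails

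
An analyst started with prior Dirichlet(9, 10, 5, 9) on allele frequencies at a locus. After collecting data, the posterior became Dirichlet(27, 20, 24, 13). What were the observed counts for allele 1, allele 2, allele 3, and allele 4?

For a Dirichlet(α) prior with multinomial counts c, the posterior is Dirichlet(α + c) componentwise.
Counts are posterior − prior componentwise: 27−9=18, 20−10=10, 24−5=19, 13−9=4.

counts (18, 10, 19, 4)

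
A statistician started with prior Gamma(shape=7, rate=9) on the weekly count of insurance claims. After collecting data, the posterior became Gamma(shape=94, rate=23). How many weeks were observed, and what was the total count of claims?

n = 14 weeks with total 87 claims

A Gamma(α, β) prior (rate parametrization) on a Poisson rate with n observations summing to S gives posterior Gamma(α+S, β+n).
Matching: Σxᵢ = 94 − 7 = 87 and n = 23 − 9 = 14.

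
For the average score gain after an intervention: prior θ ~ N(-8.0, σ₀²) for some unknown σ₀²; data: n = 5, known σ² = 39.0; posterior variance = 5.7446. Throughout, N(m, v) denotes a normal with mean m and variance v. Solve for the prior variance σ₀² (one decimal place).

Posterior precision equals prior precision plus data precision: 1/σ_n² = 1/σ₀² + n/σ².
So 1/σ₀² = 1/5.7446 − 5/39.0 = 0.174077 − 0.128205 = 0.045872.
Hence σ₀² = 1/0.045872 ≈ 21.8.

σ₀² = 21.8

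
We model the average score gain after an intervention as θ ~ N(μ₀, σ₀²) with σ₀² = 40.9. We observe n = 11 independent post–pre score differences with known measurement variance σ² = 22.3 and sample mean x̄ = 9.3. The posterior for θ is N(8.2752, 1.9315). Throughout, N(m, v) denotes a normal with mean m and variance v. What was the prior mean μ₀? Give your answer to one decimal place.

With known observation variance, the Normal–Normal posterior has precision τ_n = τ₀ + n/σ² and mean μ_n = (τ₀μ₀ + (n/σ²)x̄)/τ_n.
Here τ₀ = 1/40.9 = 0.024450 and τ_data = 11/22.3 = 0.493274, so τ_n = 0.517724.
Rearranging for μ₀: μ₀ = (μ_n·τ_n − τ_data·x̄)/τ₀ = (8.2752·0.517724 − 0.493274·9.3) / 0.024450 = -0.303179/0.024450 ≈ -12.4.

μ₀ = -12.4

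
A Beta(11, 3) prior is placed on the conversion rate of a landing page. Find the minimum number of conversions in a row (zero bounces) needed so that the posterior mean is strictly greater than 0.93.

After k conversions and 0 bounces the posterior is Beta(11+k, 3), with mean (11+k)/(11+3+k).
Set (11+k)/(14+k) > 0.93 and solve: k > (0.93·14 − 11)/(1 − 0.93) = 28.857.
The smallest integer exceeding 28.857 is 29, and checking k=29: (40)/(43) = 0.9302 > 0.93.

k = 29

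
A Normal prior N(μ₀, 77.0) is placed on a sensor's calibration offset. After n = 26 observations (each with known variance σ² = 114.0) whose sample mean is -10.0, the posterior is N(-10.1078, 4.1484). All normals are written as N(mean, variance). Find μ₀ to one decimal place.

The posterior mean is a precision-weighted average: μ_n = (τ₀μ₀ + τ_data·x̄)/(τ₀+τ_data), with τ₀=1/σ₀² and τ_data=n/σ².
Here τ₀ = 1/77.0 = 0.012987 and τ_data = 26/114.0 = 0.228070, so τ_n = 0.241057.
Rearranging for μ₀: μ₀ = (μ_n·τ_n − τ_data·x̄)/τ₀ = (-10.1078·0.241057 − 0.228070·-10.0) / 0.012987 = -0.155856/0.012987 ≈ -12.0.

μ₀ = -12.0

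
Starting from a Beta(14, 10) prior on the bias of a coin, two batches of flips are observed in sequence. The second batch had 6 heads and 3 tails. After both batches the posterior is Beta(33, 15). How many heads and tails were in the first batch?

13 heads and 2 tails

Sequential conjugate updates are equivalent to a single update on the pooled data, so total successes = posterior α − prior α and total failures = posterior β − prior β.
Total across both batches: 33−14=19 heads, 15−10=5 tails.
Subtract the second batch: 19−6=13 heads and 5−3=2 tails.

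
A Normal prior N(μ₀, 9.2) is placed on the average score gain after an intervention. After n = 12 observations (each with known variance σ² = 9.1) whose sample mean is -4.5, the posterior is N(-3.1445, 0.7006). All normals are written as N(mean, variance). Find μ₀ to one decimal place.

With known observation variance, the Normal–Normal posterior has precision τ_n = τ₀ + n/σ² and mean μ_n = (τ₀μ₀ + (n/σ²)x̄)/τ_n.
Here τ₀ = 1/9.2 = 0.108696 and τ_data = 12/9.1 = 1.318681, so τ_n = 1.427377.
Rearranging for μ₀: μ₀ = (μ_n·τ_n − τ_data·x̄)/τ₀ = (-3.1445·1.427377 − 1.318681·-4.5) / 0.108696 = 1.445678/0.108696 ≈ 13.3.

μ₀ = 13.3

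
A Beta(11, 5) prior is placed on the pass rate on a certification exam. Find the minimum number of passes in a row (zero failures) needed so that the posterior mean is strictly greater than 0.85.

k = 18

After k passes and 0 failures the posterior is Beta(11+k, 5), with mean (11+k)/(11+5+k).
Set (11+k)/(16+k) > 0.85 and solve: k > (0.85·16 − 11)/(1 − 0.85) = 17.333.
The smallest integer exceeding 17.333 is 18, and checking k=18: (29)/(34) = 0.8529 > 0.85.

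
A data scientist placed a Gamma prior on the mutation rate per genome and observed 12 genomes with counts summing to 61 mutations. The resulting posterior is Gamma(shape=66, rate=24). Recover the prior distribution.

Gamma(shape=5, rate=12)

A Gamma(α, β) prior (rate parametrization) on a Poisson rate with n observations summing to S gives posterior Gamma(α+S, β+n).
So α = 66 − 61 = 5 and β = 24 − 12 = 12.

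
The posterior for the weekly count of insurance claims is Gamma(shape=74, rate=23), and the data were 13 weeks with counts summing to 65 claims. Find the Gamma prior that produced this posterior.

Gamma(shape=9, rate=10)

Gamma–Poisson conjugacy: posterior shape = α + Σxᵢ, posterior rate = β + n.
So α = 74 − 65 = 9 and β = 23 − 13 = 10.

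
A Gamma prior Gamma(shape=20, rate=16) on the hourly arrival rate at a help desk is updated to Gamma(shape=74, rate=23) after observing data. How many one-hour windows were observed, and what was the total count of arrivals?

n = 7 one-hour windows with total 54 arrivals

A Gamma(α, β) prior (rate parametrization) on a Poisson rate with n observations summing to S gives posterior Gamma(α+S, β+n).
Matching: Σxᵢ = 74 − 20 = 54 and n = 23 − 16 = 7.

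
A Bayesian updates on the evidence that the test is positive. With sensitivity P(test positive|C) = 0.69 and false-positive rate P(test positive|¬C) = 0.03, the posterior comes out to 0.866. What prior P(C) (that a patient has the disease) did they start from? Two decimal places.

P(C) = 0.22

Bayes' rule in odds form gives O(C|E) = O(C)·[P(E|C)/P(E|¬C)], hence O(C) = O(C|E)/LR.
Posterior odds = 0.866/(1−0.866) = 6.4627. LR = 0.69/0.03 = 23.0000.
Prior odds = 6.4627/23.0000 = 0.2810, so P(C) = 0.2810/(1+0.2810) ≈ 0.22.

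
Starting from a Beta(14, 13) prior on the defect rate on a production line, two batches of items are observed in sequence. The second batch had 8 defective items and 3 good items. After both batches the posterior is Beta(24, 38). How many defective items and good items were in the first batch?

2 defective items and 22 good items

Because Beta–binomial updating is additive in the counts, the combined data contributed (α_post−α_prior, β_post−β_prior) successes and failures.
Total across both batches: 24−14=10 defective items, 38−13=25 good items.
Subtract the second batch: 10−8=2 defective items and 25−3=22 good items.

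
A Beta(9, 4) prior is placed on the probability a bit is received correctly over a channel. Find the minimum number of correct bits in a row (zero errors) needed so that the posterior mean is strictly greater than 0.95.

k = 68

After k correct bits and 0 errors the posterior is Beta(9+k, 4), with mean (9+k)/(9+4+k).
Set (9+k)/(13+k) > 0.95 and solve: k > (0.95·13 − 9)/(1 − 0.95) = 67.000.
The smallest integer exceeding 67.000 is 68.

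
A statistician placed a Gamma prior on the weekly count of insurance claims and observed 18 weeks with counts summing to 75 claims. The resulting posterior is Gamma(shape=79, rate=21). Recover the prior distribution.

A Gamma(α, β) prior (rate parametrization) on a Poisson rate with n observations summing to S gives posterior Gamma(α+S, β+n).
So α = 79 − 75 = 4 and β = 21 − 18 = 3.

Gamma(shape=4, rate=3)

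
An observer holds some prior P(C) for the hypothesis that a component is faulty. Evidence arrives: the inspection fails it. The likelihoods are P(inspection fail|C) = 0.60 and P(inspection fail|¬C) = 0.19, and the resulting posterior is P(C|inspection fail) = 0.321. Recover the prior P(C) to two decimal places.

Bayes' rule in odds form gives O(C|E) = O(C)·[P(E|C)/P(E|¬C)], hence O(C) = O(C|E)/LR.
Posterior odds = 0.321/(1−0.321) = 0.4728. LR = 0.60/0.19 = 3.1579.
Prior odds = 0.4728/3.1579 = 0.1497, so P(C) = 0.1497/(1+0.1497) ≈ 0.13.

P(C) = 0.13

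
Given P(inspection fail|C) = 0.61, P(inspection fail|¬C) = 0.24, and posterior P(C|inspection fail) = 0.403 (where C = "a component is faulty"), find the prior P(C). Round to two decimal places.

P(C) = 0.21

In odds form, posterior odds = prior odds × likelihood ratio, so prior odds = posterior odds ÷ LR.
Posterior odds = 0.403/(1−0.403) = 0.6750. LR = 0.61/0.24 = 2.5417.
Prior odds = 0.6750/2.5417 = 0.2656, so P(C) = 0.2656/(1+0.2656) ≈ 0.21.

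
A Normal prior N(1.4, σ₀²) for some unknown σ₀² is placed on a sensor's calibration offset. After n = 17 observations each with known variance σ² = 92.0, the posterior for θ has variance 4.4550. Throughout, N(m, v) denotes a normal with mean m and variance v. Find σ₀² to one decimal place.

Posterior precision equals prior precision plus data precision: 1/σ_n² = 1/σ₀² + n/σ².
So 1/σ₀² = 1/4.4550 − 17/92.0 = 0.224467 − 0.184783 = 0.039684.
Hence σ₀² = 1/0.039684 ≈ 25.2.

σ₀² = 25.2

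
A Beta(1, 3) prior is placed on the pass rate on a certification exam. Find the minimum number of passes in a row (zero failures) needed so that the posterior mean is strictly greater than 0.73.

After k passes and 0 failures the posterior is Beta(1+k, 3), with mean (1+k)/(1+3+k).
Set (1+k)/(4+k) > 0.73 and solve: k > (0.73·4 − 1)/(1 − 0.73) = 7.111.
The smallest integer exceeding 7.111 is 8.

k = 8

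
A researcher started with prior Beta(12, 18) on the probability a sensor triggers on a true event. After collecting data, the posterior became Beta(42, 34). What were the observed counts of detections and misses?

30 detections and 16 misses

Beta is conjugate to the binomial likelihood: posterior = Beta(α+s, β+f).
Match parameters: s=42−12=30, f=34−18=16.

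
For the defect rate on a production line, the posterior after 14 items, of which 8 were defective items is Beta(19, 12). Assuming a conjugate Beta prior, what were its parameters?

Beta is conjugate to the binomial likelihood: posterior = Beta(α+s, β+f).
Subtract the data counts: 19−8=11, 12−6=6.

Beta(11, 6)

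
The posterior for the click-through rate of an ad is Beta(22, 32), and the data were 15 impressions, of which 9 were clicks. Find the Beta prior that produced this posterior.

Beta(13, 26)

A Beta(a, b) prior with s successes and f failures in binomial data gives a Beta(a+s, b+f) posterior.
So a = 22 − 9 = 13 and b = 32 − 6 = 26.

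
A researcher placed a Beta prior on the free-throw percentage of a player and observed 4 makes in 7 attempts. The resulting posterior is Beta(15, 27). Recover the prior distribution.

Beta(11, 24)

Beta is conjugate to the binomial likelihood: posterior = Beta(α+s, β+f).
So α = 15 − 4 = 11 and β = 27 − 3 = 24.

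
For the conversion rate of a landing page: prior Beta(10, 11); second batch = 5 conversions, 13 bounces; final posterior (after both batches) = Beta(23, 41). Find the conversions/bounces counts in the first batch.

8 conversions and 17 bounces

Sequential conjugate updates are equivalent to a single update on the pooled data, so total successes = posterior α − prior α and total failures = posterior β − prior β.
Total across both batches: 23−10=13 conversions, 41−11=30 bounces.
Subtract the second batch: 13−5=8 conversions and 30−13=17 bounces.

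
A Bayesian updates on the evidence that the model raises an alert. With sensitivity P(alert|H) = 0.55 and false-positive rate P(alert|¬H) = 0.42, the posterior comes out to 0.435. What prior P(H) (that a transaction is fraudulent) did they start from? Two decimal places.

Bayes' rule in odds form gives O(H|E) = O(H)·[P(E|H)/P(E|¬H)], hence O(H) = O(H|E)/LR.
Posterior odds = 0.435/(1−0.435) = 0.7699. LR = 0.55/0.42 = 1.3095.
Prior odds = 0.7699/1.3095 = 0.5879, so P(H) = 0.5879/(1+0.5879) ≈ 0.37.

P(H) = 0.37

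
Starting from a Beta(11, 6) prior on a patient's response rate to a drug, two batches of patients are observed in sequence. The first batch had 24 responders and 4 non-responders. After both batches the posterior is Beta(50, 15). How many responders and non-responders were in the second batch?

Sequential conjugate updates are equivalent to a single update on the pooled data, so total successes = posterior α − prior α and total failures = posterior β − prior β.
Total across both batches: 50−11=39 responders, 15−6=9 non-responders.
Subtract the first batch: 39−24=15 responders and 9−4=5 non-responders.

15 responders and 5 non-responders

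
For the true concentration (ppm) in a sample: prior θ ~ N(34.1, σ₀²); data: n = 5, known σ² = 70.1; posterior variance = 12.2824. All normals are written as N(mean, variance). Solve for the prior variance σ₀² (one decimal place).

For the Normal–Normal model with known σ², precisions add: τ_n = τ₀ + n/σ².
So 1/σ₀² = 1/12.2824 − 5/70.1 = 0.081417 − 0.071327 = 0.010090.
Hence σ₀² = 1/0.010090 ≈ 99.1.

σ₀² = 99.1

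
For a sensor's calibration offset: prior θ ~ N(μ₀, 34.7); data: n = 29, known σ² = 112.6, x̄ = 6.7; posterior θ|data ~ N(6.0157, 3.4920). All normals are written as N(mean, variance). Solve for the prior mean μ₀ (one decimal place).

μ₀ = -0.1

The posterior mean is a precision-weighted average: μ_n = (τ₀μ₀ + τ_data·x̄)/(τ₀+τ_data), with τ₀=1/σ₀² and τ_data=n/σ².
Here τ₀ = 1/34.7 = 0.028818 and τ_data = 29/112.6 = 0.257549, so τ_n = 0.286367.
Rearranging for μ₀: μ₀ = (μ_n·τ_n − τ_data·x̄)/τ₀ = (6.0157·0.286367 − 0.257549·6.7) / 0.028818 = -0.002880/0.028818 ≈ -0.1.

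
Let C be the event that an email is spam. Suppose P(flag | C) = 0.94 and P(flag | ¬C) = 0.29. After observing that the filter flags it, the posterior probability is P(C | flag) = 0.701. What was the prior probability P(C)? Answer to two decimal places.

P(C) = 0.42

In odds form, posterior odds = prior odds × likelihood ratio, so prior odds = posterior odds ÷ LR.
Posterior odds = 0.701/(1−0.701) = 2.3445. LR = 0.94/0.29 = 3.2414.
Prior odds = 2.3445/3.2414 = 0.7233, so P(C) = 0.7233/(1+0.7233) ≈ 0.42.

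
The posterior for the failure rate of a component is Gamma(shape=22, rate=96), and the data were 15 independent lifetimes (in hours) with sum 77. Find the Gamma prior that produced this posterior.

For an exponential likelihood with a Gamma(α, β) prior on the rate, n observations with total T give posterior Gamma(α+n, β+T).
So α = 22 − 15 = 7 and β = 96 − 77 = 19.

Gamma(shape=7, rate=19)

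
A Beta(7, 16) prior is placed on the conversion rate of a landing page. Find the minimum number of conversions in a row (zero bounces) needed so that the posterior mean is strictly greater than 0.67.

After k conversions and 0 bounces the posterior is Beta(7+k, 16), with mean (7+k)/(7+16+k).
Set (7+k)/(23+k) > 0.67 and solve: k > (0.67·23 − 7)/(1 − 0.67) = 25.485.
The smallest integer exceeding 25.485 is 26, and checking k=26: (33)/(49) = 0.6735 > 0.67.

k = 26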